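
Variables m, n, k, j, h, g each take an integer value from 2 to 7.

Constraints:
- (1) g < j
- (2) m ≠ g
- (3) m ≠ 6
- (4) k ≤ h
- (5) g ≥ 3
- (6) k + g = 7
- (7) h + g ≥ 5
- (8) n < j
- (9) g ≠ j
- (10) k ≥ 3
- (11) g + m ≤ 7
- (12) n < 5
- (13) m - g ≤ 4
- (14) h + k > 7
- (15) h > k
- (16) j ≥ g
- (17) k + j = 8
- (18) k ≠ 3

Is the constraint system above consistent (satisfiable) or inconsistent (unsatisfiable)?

Satisfiable

Setting (m, n, k, j, h, g) = (4, 3, 4, 4, 5, 3) satisfies everything: constraint 6: k + g = 7; constraint 7: h + g = 8, and the others follow.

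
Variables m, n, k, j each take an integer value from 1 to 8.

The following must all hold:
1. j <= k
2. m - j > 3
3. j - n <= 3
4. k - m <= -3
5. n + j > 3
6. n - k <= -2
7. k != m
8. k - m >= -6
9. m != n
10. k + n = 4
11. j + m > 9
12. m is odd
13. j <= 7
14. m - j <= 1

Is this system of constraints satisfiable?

Constraints 3, 4, 6, and 14 give n − j ≥ -3, j − m ≥ -1, m − k ≥ 3, k − n ≥ 2.
Adding all 4 inequalities: the left sides telescope to 0, and the right sides sum to (-3) + (-1) + 3 + 2 = 1. So 0 ≥ 1, which is false.

Unsatisfiable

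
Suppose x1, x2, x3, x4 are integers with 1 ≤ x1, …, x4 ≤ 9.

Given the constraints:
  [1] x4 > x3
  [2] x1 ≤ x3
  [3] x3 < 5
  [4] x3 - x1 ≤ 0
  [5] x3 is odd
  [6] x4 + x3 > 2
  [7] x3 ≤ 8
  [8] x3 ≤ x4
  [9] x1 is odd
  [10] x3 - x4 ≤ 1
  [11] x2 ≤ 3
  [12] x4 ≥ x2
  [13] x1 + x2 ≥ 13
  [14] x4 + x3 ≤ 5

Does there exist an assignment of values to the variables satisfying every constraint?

Unsatisfiable

From constraints 2 and 7: x1 ≤ x3 ≤ 8. From constraint 11: x2 ≤ 3. Hence x1 + x2 ≤ 11. But constraint 13 requires x1 + x2 ≥ 13, and 13 > 11. Contradiction.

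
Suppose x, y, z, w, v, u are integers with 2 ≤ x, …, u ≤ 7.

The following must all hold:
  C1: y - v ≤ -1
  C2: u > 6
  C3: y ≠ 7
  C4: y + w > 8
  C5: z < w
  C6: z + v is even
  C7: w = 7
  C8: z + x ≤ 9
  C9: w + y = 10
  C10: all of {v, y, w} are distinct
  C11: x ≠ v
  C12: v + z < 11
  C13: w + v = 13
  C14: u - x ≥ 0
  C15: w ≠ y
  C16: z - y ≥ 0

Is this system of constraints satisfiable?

Take x = 5, y = 3, z = 4, w = 7, v = 6, u = 7. Then constraint 1: y - v = -3; constraint 4: y + w = 10, and every other listed constraint is also met.

Satisfiable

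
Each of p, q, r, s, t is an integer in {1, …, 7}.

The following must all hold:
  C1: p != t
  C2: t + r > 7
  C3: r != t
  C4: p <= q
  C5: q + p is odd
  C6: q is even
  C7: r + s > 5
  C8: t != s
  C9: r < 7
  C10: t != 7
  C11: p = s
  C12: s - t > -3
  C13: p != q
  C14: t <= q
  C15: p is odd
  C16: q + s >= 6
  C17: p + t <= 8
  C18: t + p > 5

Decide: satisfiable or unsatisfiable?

Take p = 3, q = 6, r = 4, s = 3, t = 5. Then constraint 2: t + r = 9; constraint 7: r + s = 7; constraint 12: s - t = -2, and every other listed constraint is also met.

Satisfiable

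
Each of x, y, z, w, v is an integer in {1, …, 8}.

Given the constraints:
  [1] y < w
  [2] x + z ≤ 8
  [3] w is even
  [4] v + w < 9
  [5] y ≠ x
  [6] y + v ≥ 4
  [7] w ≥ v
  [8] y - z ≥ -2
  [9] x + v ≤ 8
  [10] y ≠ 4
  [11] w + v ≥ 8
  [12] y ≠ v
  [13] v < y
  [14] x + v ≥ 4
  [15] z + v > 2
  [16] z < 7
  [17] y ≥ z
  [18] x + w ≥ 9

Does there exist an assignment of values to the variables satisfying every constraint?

The assignment x = 5, y = 3, z = 2, w = 6, v = 2 works:
  constraint 2 holds since x + z = 7.
  constraint 4 holds since v + w = 8.
The rest check out directly.

Satisfiable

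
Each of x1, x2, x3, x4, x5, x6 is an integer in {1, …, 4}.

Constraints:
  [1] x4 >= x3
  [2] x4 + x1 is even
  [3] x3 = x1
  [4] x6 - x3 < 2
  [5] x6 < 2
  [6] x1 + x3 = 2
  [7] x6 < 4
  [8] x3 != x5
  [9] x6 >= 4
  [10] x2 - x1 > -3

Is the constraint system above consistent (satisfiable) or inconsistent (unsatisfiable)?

From constraint 9: x6 ≥ 4. From constraint 7: x6 ≤ 3. But 3 < 4, so no value of x6 works.

Unsatisfiable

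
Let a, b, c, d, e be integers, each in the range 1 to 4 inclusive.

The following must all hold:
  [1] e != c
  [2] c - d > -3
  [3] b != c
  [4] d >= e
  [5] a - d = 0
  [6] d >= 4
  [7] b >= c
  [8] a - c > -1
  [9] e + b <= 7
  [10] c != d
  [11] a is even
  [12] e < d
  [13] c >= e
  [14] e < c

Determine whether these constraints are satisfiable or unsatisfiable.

One satisfying assignment is a = 4, b = 3, c = 2, d = 4, e = 1.
For the less obvious constraints — constraint 2: c - d = -2; constraint 5: a - d = 0; constraint 8: a - c = 2 — and the others hold by inspection.

Satisfiable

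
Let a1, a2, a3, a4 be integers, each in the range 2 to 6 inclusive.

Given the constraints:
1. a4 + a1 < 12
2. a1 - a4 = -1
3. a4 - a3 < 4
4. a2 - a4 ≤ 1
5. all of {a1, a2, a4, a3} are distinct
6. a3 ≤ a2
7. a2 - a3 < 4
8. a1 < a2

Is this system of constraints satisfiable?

Take a1 = 4, a2 = 6, a3 = 3, a4 = 5. Then constraint 1: a4 + a1 = 9; constraint 2: a1 - a4 = -1, and every other listed constraint is also met.

Satisfiable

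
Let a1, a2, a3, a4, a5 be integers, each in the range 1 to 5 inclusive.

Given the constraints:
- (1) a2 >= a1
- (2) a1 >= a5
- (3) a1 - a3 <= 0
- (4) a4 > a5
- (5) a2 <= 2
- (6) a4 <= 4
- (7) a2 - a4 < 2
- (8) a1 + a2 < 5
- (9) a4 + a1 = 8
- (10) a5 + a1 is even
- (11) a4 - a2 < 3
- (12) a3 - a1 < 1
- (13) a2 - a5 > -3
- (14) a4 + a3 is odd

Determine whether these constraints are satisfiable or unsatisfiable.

From constraint 6: a4 ≤ 4. From constraints 1 and 5: a1 ≤ a2 ≤ 2. Hence a4 + a1 ≤ 6. But constraint 9 requires a4 + a1 = 8, and 8 > 6. Contradiction.

Unsatisfiable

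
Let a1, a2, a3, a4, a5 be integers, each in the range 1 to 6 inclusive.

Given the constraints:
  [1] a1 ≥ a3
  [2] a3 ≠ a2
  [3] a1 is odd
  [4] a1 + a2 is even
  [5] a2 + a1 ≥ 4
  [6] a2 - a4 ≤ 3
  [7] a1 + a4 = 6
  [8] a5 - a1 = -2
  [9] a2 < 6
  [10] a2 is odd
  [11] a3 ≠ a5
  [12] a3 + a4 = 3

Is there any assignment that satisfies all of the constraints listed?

Satisfiable

Take a1 = 5, a2 = 1, a3 = 2, a4 = 1, a5 = 3. Then constraint 5: a2 + a1 = 6; constraint 6: a2 - a4 = 0, and every other listed constraint is also met.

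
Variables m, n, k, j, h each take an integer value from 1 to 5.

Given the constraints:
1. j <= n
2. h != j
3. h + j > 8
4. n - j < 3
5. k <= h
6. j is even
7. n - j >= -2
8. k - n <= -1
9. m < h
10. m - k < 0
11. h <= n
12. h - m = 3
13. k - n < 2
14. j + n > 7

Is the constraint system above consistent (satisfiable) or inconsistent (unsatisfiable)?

Try m = 2, n = 5, k = 4, j = 4, h = 5.
Check constraint 3: h + j = 9; constraint 4: n - j = 1. The remaining constraints are straightforward to verify.

Satisfiable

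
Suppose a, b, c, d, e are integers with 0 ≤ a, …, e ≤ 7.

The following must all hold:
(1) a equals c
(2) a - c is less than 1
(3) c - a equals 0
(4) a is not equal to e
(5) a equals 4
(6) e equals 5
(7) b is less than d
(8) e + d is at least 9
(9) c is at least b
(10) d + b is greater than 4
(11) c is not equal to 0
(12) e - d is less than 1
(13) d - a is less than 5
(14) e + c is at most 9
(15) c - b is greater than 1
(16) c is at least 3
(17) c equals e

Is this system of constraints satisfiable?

Unsatisfiable

Constraint 5 fixes a = 4 and constraint 6 fixes e = 5. Constraints 1 and 17 give a = c = e, so a = e. But 4 ≠ 5 — contradiction.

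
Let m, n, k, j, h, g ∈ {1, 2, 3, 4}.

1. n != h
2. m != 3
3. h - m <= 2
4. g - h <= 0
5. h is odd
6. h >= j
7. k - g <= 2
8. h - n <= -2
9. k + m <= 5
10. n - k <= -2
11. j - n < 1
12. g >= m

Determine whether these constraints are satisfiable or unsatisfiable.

Constraints 4, 7, 8, and 10 give g − k ≥ -2, k − n ≥ 2, n − h ≥ 2, h − g ≥ 0.
Adding all 4 inequalities: the left sides telescope to 0, and the right sides sum to (-2) + 2 + 2 + 0 = 2. So 0 ≥ 2, which is false.

Unsatisfiable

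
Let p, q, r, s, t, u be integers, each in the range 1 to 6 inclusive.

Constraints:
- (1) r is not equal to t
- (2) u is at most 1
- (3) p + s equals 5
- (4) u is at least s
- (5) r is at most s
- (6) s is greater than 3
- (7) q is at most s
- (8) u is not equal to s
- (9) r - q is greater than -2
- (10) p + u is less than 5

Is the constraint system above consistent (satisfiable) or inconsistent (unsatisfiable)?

From constraint 6: s ≥ 4. From constraints 2 and 4: s ≤ u and u ≤ 1, so s ≤ 1. But 1 < 4, so no value of s works.

Unsatisfiable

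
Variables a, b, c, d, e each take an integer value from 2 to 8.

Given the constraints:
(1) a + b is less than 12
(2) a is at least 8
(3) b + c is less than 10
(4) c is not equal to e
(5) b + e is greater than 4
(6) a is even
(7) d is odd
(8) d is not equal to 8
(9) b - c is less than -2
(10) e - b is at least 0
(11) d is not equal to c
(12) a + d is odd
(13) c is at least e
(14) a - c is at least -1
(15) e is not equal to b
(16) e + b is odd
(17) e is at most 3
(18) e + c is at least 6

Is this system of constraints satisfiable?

Satisfiable

Setting (a, b, c, d, e) = (8, 2, 6, 5, 3) satisfies everything: constraint 1: a + b = 10; constraint 3: b + c = 8; constraint 5: b + e = 5, and the others follow.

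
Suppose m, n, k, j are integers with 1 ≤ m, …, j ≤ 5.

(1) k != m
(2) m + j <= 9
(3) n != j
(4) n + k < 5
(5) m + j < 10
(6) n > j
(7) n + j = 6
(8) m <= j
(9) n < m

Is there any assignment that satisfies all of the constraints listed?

Unsatisfiable

Constraints 6, 8, and 9 give n < m, m ≤ j, j < n. Chaining: n < m ≤ j < n, which forces n < n — impossible.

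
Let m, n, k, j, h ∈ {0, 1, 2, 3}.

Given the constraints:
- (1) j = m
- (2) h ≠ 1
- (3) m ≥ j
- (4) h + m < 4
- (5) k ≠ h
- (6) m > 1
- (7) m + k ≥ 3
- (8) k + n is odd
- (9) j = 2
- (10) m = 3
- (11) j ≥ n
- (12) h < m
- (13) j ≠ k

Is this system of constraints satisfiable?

Unsatisfiable

Constraint 9 fixes j = 2 and constraint 10 fixes m = 3, but constraint 1 requires j = m. Since 2 ≠ 3, contradiction.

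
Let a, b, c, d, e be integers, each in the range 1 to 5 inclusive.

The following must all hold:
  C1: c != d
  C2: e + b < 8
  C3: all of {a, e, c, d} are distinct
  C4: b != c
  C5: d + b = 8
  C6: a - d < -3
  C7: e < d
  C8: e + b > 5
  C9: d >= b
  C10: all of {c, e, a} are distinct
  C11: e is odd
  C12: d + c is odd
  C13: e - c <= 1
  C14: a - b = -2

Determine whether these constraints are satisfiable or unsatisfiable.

Satisfiable

The assignment a = 1, b = 3, c = 4, d = 5, e = 3 works:
  constraint 2 holds since e + b = 6.
  constraint 5 holds since d + b = 8.
The rest check out directly.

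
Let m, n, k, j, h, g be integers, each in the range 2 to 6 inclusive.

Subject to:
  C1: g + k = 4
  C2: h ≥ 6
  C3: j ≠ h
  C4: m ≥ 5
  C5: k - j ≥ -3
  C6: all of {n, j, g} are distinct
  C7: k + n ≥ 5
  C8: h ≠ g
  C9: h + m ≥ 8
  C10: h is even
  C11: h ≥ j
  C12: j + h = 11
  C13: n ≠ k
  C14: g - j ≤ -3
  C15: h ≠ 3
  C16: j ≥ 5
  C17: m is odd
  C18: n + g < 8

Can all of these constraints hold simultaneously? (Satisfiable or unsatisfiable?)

Satisfiable

The assignment m = 5, n = 3, k = 2, j = 5, h = 6, g = 2 works:
  constraint 1 holds since g + k = 4.
  constraint 5 holds since k - j = -3.
  constraint 7 holds since k + n = 5.
The rest check out directly.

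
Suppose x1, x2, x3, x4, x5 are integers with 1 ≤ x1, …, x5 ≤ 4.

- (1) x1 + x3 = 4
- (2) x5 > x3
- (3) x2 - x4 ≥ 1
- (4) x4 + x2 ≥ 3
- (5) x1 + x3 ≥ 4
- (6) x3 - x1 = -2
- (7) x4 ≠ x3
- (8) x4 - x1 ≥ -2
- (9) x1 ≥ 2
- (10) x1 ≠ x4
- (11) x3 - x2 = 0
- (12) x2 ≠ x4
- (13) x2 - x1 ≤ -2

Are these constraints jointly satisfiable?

Constraints 3, 8, and 13 give x4 − x1 ≥ -2, x1 − x2 ≥ 2, x2 − x4 ≥ 1.
Adding all 3 inequalities: the left sides telescope to 0, and the right sides sum to (-2) + 2 + 1 = 1. So 0 ≥ 1, which is false.

Unsatisfiable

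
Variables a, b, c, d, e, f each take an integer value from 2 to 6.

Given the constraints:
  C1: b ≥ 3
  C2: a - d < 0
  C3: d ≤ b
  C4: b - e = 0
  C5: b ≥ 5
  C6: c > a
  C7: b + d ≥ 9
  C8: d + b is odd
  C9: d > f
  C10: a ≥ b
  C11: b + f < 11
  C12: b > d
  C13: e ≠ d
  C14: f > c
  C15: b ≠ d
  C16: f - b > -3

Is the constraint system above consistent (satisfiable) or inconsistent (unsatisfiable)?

Unsatisfiable

Constraints 6, 9, 10, 12, and 14 give f < d, d < b, b ≤ a, a < c, c < f. Chaining: f < d < b ≤ a < c < f, which forces f < f — impossible.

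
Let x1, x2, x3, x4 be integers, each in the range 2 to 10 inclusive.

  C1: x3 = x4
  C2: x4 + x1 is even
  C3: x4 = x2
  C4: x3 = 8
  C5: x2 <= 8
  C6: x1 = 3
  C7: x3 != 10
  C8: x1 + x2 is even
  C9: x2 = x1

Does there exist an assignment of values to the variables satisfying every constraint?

Unsatisfiable

Constraint 4 fixes x3 = 8 and constraint 6 fixes x1 = 3. Constraints 1, 3, and 9 give x3 = x4 = x2 = x1, so x3 = x1. But 8 ≠ 3 — contradiction.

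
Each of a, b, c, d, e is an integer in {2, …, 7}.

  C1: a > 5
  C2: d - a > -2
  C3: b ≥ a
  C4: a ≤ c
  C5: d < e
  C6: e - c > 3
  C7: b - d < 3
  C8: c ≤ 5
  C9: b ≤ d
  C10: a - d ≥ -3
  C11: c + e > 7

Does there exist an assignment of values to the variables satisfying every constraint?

From constraint 1: a ≥ 6. From constraints 4 and 8: a ≤ c and c ≤ 5, so a ≤ 5. But 5 < 6, so no value of a works.

Unsatisfiable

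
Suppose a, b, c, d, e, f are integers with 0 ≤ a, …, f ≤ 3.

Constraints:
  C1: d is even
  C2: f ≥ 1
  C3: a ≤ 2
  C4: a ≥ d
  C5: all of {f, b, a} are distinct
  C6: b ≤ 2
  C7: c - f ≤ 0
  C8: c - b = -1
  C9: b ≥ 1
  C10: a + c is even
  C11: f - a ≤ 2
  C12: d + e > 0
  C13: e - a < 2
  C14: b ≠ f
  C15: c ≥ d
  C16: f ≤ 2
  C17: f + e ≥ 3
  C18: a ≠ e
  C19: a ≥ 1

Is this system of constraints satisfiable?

Unsatisfiable

Constraints 2, 3, 6, 9, 16, and 19 confine each of f, b, a to the 2 values {1, 2}.
Constraint 5 requires all 3 of them to be distinct, but only 2 values are available — impossible by the pigeonhole principle.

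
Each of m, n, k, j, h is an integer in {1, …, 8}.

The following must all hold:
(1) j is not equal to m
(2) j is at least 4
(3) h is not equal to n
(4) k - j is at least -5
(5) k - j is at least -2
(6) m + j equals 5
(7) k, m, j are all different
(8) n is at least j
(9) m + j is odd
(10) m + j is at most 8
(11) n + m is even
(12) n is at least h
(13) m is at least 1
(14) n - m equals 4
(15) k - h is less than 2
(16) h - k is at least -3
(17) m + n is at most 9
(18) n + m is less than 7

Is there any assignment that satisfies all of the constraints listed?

Satisfiable

One satisfying assignment is m = 1, n = 5, k = 2, j = 4, h = 2.
For the less obvious constraints — constraint 4: k - j = -2; constraint 5: k - j = -2 — and the others hold by inspection.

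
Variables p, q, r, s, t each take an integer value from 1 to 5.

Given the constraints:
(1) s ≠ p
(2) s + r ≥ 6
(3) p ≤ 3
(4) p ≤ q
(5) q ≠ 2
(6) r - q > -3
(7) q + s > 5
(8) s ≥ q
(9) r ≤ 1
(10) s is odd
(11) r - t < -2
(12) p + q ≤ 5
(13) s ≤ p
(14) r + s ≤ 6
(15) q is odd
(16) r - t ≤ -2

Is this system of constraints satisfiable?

From constraints 3 and 13: s ≤ p ≤ 3. From constraint 9: r ≤ 1. Hence s + r ≤ 4. But constraint 2 requires s + r ≥ 6, and 6 > 4. Contradiction.

Unsatisfiable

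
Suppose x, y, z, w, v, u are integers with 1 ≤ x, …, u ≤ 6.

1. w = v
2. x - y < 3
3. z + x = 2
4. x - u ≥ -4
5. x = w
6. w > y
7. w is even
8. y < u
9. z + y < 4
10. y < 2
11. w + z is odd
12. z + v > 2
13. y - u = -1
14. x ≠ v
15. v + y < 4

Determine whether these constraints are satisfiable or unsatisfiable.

From constraints 1 and 5, x = w = v, so x = v. But constraint 14 says x ≠ v. Contradiction.

Unsatisfiable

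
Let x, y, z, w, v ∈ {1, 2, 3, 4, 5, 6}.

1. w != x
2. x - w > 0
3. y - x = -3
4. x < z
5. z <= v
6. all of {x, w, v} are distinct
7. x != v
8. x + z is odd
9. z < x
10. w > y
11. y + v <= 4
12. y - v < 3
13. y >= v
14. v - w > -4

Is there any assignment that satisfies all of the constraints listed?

Constraints 2, 4, 5, 10, and 13 give w < x, x < z, z ≤ v, v ≤ y, y < w. Chaining: w < x < z ≤ v ≤ y < w, which forces w < w — impossible.

Unsatisfiable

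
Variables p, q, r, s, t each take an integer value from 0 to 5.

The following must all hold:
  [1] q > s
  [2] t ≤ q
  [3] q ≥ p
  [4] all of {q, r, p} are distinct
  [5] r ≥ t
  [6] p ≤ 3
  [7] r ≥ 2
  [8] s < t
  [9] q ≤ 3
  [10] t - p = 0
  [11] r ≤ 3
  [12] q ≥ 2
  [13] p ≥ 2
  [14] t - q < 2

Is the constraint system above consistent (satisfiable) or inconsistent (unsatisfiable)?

Constraints 6, 7, 9, 11, 12, and 13 confine each of q, r, p to the 2 values {2, 3}.
Constraint 4 requires all 3 of them to be distinct, but only 2 values are available — impossible by the pigeonhole principle.

Unsatisfiable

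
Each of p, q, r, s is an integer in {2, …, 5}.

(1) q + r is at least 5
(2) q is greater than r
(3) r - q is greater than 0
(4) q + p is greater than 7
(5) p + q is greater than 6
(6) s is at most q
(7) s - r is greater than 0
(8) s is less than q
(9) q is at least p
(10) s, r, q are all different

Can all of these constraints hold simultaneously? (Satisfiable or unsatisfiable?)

Unsatisfiable

Constraints 3, 7, and 8 give q < r, r < s, s < q. Chaining: q < r < s < q, which forces q < q — impossible.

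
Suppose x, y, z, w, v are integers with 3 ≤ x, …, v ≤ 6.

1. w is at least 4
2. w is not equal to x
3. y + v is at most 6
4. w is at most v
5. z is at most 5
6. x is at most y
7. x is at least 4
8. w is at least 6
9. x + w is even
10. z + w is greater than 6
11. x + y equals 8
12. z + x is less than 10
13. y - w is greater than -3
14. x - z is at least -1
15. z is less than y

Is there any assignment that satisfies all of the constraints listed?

From constraints 6 and 7: y ≥ x ≥ 4. From constraints 1 and 4: v ≥ w ≥ 4. Hence y + v ≥ 8. But constraint 3 requires y + v ≤ 6, and 6 < 8. Contradiction.

Unsatisfiable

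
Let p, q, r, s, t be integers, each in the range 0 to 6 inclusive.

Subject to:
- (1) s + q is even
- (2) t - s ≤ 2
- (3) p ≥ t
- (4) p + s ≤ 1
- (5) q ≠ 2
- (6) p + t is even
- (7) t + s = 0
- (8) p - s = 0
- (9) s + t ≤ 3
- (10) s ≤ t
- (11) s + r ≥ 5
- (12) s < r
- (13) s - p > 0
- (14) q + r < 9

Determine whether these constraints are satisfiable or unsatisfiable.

Unsatisfiable

Constraints 3, 10, and 13 give t ≤ p, p < s, s ≤ t. Chaining: t ≤ p < s ≤ t, which forces t < t — impossible.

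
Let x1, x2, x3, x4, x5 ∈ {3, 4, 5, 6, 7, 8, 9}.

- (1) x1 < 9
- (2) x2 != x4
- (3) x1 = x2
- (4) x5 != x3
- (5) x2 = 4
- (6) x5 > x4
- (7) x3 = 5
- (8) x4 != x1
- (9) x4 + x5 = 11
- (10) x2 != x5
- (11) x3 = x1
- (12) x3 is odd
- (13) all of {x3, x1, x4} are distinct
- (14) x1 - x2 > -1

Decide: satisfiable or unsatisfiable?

Unsatisfiable

Constraint 7 fixes x3 = 5 and constraint 5 fixes x2 = 4. Constraints 3 and 11 give x3 = x1 = x2, so x3 = x2. But 5 ≠ 4 — contradiction.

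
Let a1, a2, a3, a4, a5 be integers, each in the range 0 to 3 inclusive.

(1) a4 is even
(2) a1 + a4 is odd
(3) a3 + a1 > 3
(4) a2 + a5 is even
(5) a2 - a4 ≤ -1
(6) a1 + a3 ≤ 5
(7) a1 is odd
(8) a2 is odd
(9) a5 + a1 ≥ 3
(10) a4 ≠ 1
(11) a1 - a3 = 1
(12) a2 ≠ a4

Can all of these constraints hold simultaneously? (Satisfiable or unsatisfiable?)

Satisfiable

One satisfying assignment is a1 = 3, a2 = 1, a3 = 2, a4 = 2, a5 = 3.
For the less obvious constraints — constraint 3: a3 + a1 = 5; constraint 5: a2 - a4 = -1 — and the others hold by inspection.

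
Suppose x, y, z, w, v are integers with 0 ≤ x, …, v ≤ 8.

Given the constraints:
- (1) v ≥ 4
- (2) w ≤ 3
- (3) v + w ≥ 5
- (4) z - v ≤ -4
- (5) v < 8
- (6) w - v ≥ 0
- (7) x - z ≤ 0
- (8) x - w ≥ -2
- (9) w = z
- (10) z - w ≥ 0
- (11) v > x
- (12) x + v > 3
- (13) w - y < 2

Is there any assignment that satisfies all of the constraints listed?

Constraints 4, 6, 7, and 8 give x − w ≥ -2, w − v ≥ 0, v − z ≥ 4, z − x ≥ 0.
Adding all 4 inequalities: the left sides telescope to 0, and the right sides sum to (-2) + 0 + 4 + 0 = 2. So 0 ≥ 2, which is false.

Unsatisfiable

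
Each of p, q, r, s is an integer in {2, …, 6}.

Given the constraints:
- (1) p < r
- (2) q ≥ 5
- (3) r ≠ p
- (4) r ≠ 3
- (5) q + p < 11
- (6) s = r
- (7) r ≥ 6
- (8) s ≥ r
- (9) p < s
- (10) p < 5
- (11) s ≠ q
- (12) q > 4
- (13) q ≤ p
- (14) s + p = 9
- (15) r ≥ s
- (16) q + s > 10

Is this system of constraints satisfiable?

From constraints 7 and 8: s ≥ r ≥ 6. From constraints 2 and 13: p ≥ q ≥ 5. Hence s + p ≥ 11. But constraint 14 requires s + p = 9, and 9 < 11. Contradiction.

Unsatisfiable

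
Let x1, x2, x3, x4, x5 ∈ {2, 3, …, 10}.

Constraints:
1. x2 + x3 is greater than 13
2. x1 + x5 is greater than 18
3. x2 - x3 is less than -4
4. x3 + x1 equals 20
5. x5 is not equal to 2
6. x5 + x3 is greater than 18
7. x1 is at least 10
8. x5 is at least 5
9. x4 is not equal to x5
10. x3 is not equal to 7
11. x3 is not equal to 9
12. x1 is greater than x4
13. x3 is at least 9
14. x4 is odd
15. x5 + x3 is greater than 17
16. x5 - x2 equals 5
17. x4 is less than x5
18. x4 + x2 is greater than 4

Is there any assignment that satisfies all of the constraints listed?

Satisfiable

The assignment x1 = 10, x2 = 4, x3 = 10, x4 = 3, x5 = 9 works:
  constraint 1 holds since x2 + x3 = 14.
  constraint 2 holds since x1 + x5 = 19.
The rest check out directly.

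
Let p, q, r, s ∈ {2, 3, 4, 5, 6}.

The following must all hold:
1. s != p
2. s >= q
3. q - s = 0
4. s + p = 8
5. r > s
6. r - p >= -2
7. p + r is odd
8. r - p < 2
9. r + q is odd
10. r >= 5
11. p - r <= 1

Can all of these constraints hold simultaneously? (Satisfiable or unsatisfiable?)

Satisfiable

Setting (p, q, r, s) = (6, 2, 5, 2) satisfies everything: constraint 3: q - s = 0; constraint 4: s + p = 8, and the others follow.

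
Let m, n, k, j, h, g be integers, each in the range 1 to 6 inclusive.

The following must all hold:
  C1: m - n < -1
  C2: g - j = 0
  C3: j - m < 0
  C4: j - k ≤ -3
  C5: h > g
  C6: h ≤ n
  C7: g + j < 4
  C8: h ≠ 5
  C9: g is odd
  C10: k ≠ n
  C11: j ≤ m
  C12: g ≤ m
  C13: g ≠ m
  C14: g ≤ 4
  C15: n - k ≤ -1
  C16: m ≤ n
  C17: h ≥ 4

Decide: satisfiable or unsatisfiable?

One satisfying assignment is m = 2, n = 5, k = 6, j = 1, h = 4, g = 1.
For the less obvious constraints — constraint 1: m - n = -3; constraint 2: g - j = 0 — and the others hold by inspection.

Satisfiable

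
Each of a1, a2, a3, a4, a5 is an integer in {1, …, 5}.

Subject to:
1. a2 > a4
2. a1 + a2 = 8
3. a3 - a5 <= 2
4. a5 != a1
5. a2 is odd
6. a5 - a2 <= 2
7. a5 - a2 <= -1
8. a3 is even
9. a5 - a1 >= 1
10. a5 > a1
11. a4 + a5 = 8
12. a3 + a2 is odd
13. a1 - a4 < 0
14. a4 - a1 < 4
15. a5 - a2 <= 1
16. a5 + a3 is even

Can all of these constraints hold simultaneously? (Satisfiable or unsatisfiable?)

Satisfiable

Take a1 = 3, a2 = 5, a3 = 4, a4 = 4, a5 = 4. Then constraint 2: a1 + a2 = 8; constraint 3: a3 - a5 = 0, and every other listed constraint is also met.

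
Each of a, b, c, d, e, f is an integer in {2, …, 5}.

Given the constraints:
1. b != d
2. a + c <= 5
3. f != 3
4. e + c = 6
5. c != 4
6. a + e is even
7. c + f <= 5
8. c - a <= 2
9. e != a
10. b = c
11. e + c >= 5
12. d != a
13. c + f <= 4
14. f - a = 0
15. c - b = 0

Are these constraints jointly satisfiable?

Setting (a, b, c, d, e, f) = (2, 2, 2, 5, 4, 2) satisfies everything: constraint 2: a + c = 4; constraint 4: e + c = 6, and the others follow.

Satisfiable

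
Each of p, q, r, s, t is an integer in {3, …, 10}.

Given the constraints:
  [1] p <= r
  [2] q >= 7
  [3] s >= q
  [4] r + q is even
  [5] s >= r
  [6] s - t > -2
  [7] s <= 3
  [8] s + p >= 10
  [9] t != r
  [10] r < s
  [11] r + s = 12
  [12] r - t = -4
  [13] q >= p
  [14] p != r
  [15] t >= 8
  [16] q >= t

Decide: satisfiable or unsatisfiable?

From constraints 15 and 16: q ≥ t and t ≥ 8, so q ≥ 8. From constraints 3 and 7: q ≤ s and s ≤ 3, so q ≤ 3. But 3 < 8, so no value of q works.

Unsatisfiable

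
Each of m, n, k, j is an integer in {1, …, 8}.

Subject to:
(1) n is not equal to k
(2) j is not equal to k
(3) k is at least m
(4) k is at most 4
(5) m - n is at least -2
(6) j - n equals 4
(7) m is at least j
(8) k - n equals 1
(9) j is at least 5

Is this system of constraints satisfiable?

From constraints 7 and 9: m ≥ j and j ≥ 5, so m ≥ 5. From constraints 3 and 4: m ≤ k and k ≤ 4, so m ≤ 4. But 4 < 5, so no value of m works.

Unsatisfiable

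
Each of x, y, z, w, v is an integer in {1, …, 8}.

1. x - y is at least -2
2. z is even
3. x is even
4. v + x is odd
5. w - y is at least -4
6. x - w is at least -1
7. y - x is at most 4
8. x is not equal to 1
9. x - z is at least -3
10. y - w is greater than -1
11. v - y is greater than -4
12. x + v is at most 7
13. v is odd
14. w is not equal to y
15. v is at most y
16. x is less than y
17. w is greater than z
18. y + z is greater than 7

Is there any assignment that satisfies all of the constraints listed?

Setting (x, y, z, w, v) = (4, 6, 4, 5, 3) satisfies everything: constraint 1: x - y = -2; constraint 5: w - y = -1, and the others follow.

Satisfiable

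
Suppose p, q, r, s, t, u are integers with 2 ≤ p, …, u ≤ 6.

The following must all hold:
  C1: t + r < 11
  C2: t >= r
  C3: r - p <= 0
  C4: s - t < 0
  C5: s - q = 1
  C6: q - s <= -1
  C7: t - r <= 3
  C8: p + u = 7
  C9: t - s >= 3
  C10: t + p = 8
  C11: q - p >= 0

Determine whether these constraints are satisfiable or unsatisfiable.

Unsatisfiable

Constraints 3, 6, 7, 9, and 11 give t − s ≥ 3, s − q ≥ 1, q − p ≥ 0, p − r ≥ 0, r − t ≥ -3.
Adding all 5 inequalities: the left sides telescope to 0, and the right sides sum to 3 + 1 + 0 + 0 + (-3) = 1. So 0 ≥ 1, which is false.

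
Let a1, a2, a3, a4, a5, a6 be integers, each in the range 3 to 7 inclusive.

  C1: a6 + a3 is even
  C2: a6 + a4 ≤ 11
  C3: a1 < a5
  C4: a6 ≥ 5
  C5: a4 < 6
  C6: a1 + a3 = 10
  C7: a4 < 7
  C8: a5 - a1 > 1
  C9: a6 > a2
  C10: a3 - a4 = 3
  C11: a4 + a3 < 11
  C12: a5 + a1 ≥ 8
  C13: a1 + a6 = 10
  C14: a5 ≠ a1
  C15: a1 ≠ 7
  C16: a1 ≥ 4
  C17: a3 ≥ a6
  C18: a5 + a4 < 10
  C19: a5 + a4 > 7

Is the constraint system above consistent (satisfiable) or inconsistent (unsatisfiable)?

The assignment a1 = 4, a2 = 3, a3 = 6, a4 = 3, a5 = 6, a6 = 6 works:
  constraint 2 holds since a6 + a4 = 9.
  constraint 6 holds since a1 + a3 = 10.
The rest check out directly.

Satisfiable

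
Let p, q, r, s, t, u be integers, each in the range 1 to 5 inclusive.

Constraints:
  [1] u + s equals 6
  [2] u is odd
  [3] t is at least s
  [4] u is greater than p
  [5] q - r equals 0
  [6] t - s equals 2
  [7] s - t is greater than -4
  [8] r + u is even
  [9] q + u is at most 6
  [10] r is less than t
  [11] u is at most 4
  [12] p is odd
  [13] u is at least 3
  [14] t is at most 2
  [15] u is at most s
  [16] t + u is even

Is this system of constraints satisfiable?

Unsatisfiable

From constraints 13 and 15: s ≥ u and u ≥ 3, so s ≥ 3. From constraints 3 and 14: s ≤ t and t ≤ 2, so s ≤ 2. But 2 < 3, so no value of s works.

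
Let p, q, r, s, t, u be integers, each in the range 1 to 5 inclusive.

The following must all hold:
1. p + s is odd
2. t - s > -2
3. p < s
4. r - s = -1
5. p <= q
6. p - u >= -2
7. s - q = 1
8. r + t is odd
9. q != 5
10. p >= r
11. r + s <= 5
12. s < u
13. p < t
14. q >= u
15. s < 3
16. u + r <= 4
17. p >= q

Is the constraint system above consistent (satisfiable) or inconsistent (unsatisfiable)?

Unsatisfiable

Constraints 3, 12, 14, and 17 give p < s, s < u, u ≤ q, q ≤ p. Chaining: p < s < u ≤ q ≤ p, which forces p < p — impossible.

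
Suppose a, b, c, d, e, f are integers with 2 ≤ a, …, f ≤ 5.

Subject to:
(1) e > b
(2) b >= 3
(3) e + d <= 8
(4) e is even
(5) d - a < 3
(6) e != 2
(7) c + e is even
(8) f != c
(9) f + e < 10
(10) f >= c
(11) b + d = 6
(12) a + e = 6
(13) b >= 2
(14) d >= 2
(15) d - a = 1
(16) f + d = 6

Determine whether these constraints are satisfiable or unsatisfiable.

Take a = 2, b = 3, c = 2, d = 3, e = 4, f = 3. Then constraint 3: e + d = 7; constraint 5: d - a = 1; constraint 9: f + e = 7, and every other listed constraint is also met.

Satisfiable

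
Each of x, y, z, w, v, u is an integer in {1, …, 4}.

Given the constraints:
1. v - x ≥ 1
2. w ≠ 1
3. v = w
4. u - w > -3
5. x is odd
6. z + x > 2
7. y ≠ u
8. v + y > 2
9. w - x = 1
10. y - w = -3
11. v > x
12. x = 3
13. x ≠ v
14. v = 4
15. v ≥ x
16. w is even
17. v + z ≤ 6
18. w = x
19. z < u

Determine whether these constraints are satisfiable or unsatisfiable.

Unsatisfiable

Constraint 14 fixes v = 4 and constraint 12 fixes x = 3. Constraints 3 and 18 give v = w = x, so v = x. But 4 ≠ 3 — contradiction.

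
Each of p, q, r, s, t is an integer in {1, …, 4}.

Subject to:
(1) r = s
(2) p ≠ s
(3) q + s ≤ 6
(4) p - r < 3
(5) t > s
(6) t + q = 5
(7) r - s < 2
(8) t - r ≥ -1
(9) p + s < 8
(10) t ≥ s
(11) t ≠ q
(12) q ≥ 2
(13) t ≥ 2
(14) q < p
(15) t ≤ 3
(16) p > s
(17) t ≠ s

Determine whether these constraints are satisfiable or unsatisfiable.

Satisfiable

Take p = 3, q = 2, r = 2, s = 2, t = 3. Then constraint 3: q + s = 4; constraint 4: p - r = 1, and every other listed constraint is also met.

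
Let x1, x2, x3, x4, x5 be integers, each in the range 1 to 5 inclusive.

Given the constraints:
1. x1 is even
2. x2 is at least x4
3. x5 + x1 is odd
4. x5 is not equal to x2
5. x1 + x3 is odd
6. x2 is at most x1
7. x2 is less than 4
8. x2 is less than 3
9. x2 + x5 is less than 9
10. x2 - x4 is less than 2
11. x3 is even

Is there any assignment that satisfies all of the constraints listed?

Constraint 1 makes x1 even and constraint 11 makes x3 even, so x1 + x3 must be even. Constraint 5 says x1 + x3 is odd — contradiction.

Unsatisfiable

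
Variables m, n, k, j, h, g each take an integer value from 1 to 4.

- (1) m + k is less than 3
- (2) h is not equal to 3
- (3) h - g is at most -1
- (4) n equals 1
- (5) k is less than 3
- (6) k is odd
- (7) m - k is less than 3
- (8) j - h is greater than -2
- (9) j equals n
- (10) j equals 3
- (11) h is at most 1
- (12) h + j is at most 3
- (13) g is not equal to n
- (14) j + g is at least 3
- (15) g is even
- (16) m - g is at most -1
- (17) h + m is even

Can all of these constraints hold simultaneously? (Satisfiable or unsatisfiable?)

Unsatisfiable

Constraint 10 fixes j = 3 and constraint 4 fixes n = 1, but constraint 9 requires j = n. Since 3 ≠ 1, contradiction.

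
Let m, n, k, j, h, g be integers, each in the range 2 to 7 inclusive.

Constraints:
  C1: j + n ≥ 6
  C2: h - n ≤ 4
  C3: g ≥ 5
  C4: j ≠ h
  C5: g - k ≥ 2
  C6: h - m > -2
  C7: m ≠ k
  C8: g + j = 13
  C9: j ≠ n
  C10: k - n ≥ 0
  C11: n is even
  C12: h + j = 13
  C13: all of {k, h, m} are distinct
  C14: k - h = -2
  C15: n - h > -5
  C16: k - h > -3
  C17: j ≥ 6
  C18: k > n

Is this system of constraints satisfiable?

Satisfiable

The assignment m = 5, n = 2, k = 4, j = 7, h = 6, g = 6 works:
  constraint 1 holds since j + n = 9.
  constraint 2 holds since h - n = 4.
The rest check out directly.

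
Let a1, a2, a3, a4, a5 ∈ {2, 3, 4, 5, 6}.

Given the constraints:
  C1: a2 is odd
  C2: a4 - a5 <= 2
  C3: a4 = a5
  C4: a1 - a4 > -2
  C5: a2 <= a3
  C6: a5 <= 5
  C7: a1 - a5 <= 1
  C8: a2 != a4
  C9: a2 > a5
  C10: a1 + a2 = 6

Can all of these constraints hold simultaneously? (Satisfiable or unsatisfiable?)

Satisfiable

The assignment a1 = 3, a2 = 3, a3 = 4, a4 = 2, a5 = 2 works:
  constraint 2 holds since a4 - a5 = 0.
  constraint 4 holds since a1 - a4 = 1.
  constraint 7 holds since a1 - a5 = 1.
The rest check out directly.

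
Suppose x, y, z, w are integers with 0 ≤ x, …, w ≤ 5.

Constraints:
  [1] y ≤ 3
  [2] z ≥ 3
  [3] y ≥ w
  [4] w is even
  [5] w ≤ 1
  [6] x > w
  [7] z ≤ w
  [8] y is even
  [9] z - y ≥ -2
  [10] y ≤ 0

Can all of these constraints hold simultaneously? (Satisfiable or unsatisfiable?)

From constraints 2 and 7: w ≥ z and z ≥ 3, so w ≥ 3. From constraints 3 and 10: w ≤ y and y ≤ 0, so w ≤ 0. But 0 < 3, so no value of w works.

Unsatisfiable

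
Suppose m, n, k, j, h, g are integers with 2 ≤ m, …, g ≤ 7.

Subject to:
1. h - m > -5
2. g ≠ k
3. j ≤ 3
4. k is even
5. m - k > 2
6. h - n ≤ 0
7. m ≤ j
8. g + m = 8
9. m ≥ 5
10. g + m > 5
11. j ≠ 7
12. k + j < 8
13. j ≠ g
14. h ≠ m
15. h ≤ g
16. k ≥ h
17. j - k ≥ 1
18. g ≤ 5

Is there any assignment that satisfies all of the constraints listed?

From constraint 9: m ≥ 5. From constraints 3 and 7: m ≤ j and j ≤ 3, so m ≤ 3. But 3 < 5, so no value of m works.

Unsatisfiable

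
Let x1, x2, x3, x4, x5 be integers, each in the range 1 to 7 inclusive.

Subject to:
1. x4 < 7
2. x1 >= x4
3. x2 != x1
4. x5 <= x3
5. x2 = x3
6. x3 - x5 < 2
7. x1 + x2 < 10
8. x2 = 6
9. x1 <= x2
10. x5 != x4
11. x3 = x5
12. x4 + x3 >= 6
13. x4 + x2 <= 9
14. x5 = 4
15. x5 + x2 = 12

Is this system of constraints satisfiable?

Constraint 8 fixes x2 = 6 and constraint 14 fixes x5 = 4. Constraints 5 and 11 give x2 = x3 = x5, so x2 = x5. But 6 ≠ 4 — contradiction.

Unsatisfiable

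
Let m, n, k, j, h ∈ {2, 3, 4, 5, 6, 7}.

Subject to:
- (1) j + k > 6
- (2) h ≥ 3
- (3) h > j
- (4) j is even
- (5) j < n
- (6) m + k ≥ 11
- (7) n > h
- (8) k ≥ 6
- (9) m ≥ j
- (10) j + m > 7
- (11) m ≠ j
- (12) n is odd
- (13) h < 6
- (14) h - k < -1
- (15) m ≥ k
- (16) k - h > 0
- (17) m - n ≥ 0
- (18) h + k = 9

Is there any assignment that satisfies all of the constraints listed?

Take m = 7, n = 5, k = 6, j = 2, h = 3. Then constraint 1: j + k = 8; constraint 6: m + k = 13; constraint 10: j + m = 9, and every other listed constraint is also met.

Satisfiable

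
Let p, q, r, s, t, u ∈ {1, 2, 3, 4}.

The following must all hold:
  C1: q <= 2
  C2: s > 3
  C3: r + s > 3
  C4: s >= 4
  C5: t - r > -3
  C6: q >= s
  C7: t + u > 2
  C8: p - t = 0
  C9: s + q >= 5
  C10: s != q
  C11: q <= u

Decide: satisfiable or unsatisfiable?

From constraint 2: s ≥ 4. From constraints 1 and 6: s ≤ q and q ≤ 2, so s ≤ 2. But 2 < 4, so no value of s works.

Unsatisfiable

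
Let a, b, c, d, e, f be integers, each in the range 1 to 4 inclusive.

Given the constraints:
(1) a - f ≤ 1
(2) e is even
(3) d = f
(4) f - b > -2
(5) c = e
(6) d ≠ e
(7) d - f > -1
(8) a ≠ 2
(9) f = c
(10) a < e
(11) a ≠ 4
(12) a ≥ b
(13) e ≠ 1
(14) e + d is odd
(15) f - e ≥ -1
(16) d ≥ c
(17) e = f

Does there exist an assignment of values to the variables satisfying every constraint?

Unsatisfiable

From constraints 3, 5, and 9, d = f = c = e, so d = e. But constraint 6 says d ≠ e. Contradiction.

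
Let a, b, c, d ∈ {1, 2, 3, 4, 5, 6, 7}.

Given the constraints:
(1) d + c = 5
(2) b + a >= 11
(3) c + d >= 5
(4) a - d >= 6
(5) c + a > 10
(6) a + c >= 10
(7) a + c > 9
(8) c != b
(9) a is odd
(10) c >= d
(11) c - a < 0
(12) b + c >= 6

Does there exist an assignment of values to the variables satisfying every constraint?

Satisfiable

One satisfying assignment is a = 7, b = 5, c = 4, d = 1.
For the less obvious constraints — constraint 1: d + c = 5; constraint 2: b + a = 12 — and the others hold by inspection.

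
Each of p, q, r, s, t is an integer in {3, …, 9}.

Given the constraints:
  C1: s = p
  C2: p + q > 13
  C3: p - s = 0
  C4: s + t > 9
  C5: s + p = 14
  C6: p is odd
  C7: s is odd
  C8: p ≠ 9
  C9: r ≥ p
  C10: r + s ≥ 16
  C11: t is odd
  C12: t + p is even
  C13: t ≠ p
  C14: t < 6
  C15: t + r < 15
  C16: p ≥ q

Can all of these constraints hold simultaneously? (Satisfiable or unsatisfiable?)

Satisfiable

The assignment p = 7, q = 7, r = 9, s = 7, t = 3 works:
  constraint 2 holds since p + q = 14.
  constraint 3 holds since p - s = 0.
  constraint 4 holds since s + t = 10.
The rest check out directly.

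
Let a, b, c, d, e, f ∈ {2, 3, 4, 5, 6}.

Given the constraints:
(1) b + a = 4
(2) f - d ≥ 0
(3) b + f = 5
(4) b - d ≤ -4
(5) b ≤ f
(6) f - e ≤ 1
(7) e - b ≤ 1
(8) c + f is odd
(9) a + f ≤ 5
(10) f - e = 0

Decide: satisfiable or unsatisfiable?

Constraints 2, 4, 6, and 7 give b − e ≥ -1, e − f ≥ -1, f − d ≥ 0, d − b ≥ 4.
Adding all 4 inequalities: the left sides telescope to 0, and the right sides sum to (-1) + (-1) + 0 + 4 = 2. So 0 ≥ 2, which is false.

Unsatisfiable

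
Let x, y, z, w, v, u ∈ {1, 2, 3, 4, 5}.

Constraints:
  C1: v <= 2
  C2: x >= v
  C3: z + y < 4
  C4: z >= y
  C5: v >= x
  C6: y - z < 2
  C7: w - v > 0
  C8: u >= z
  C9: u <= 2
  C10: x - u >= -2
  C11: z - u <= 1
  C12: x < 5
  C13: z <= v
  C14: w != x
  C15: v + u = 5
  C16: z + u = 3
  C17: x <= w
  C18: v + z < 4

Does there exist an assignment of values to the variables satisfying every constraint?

Unsatisfiable

From constraint 1: v ≤ 2. From constraint 9: u ≤ 2. Hence v + u ≤ 4. But constraint 15 requires v + u = 5, and 5 > 4. Contradiction.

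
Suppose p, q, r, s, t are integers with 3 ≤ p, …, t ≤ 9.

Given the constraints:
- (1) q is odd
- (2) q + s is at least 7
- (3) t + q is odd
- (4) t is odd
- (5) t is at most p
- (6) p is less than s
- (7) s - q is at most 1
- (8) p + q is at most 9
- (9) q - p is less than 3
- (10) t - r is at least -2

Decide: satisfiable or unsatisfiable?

Constraint 4 makes t odd and constraint 1 makes q odd, so t + q must be even. Constraint 3 says t + q is odd — contradiction.

Unsatisfiable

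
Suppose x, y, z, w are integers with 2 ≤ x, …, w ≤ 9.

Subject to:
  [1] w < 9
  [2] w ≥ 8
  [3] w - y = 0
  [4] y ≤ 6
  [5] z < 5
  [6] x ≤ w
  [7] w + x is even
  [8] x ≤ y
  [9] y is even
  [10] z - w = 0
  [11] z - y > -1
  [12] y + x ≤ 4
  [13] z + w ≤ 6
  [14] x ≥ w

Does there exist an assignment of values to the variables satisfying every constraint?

From constraints 2 and 14: x ≥ w and w ≥ 8, so x ≥ 8. From constraints 4 and 8: x ≤ y and y ≤ 6, so x ≤ 6. But 6 < 8, so no value of x works.

Unsatisfiable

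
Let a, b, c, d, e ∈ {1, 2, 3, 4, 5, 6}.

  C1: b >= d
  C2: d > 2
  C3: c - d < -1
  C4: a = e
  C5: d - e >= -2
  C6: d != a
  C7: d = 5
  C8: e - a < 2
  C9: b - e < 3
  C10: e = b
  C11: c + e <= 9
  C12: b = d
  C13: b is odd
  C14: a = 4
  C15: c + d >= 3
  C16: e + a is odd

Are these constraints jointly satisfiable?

Unsatisfiable

Constraint 14 fixes a = 4 and constraint 7 fixes d = 5. Constraints 4, 10, and 12 give a = e = b = d, so a = d. But 4 ≠ 5 — contradiction.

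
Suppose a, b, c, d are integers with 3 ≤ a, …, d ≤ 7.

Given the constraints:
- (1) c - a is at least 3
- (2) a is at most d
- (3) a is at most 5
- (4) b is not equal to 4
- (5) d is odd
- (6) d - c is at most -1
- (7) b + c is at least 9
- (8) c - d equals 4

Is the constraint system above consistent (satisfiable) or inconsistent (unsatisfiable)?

Try a = 3, b = 3, c = 7, d = 3.
Check constraint 1: c - a = 4; constraint 6: d - c = -4; constraint 7: b + c = 10. The remaining constraints are straightforward to verify.

Satisfiable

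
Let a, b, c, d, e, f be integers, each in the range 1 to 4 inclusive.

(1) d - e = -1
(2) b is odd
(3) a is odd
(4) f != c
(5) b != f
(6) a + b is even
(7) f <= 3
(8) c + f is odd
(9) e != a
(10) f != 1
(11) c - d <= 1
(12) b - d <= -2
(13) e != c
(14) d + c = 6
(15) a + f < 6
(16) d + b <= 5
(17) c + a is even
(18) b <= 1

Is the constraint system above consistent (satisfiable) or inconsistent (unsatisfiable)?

Satisfiable

The assignment a = 1, b = 1, c = 3, d = 3, e = 4, f = 2 works:
  constraint 1 holds since d - e = -1.
  constraint 11 holds since c - d = 0.
The rest check out directly.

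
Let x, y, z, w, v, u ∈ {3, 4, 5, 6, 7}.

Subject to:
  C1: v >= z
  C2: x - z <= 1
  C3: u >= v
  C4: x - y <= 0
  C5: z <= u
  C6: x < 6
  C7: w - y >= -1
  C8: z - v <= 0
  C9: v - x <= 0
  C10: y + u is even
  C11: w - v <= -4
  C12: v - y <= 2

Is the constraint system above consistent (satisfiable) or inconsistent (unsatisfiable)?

Constraints 7, 11, and 12 give w − y ≥ -1, y − v ≥ -2, v − w ≥ 4.
Adding all 3 inequalities: the left sides telescope to 0, and the right sides sum to (-1) + (-2) + 4 = 1. So 0 ≥ 1, which is false.

Unsatisfiable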